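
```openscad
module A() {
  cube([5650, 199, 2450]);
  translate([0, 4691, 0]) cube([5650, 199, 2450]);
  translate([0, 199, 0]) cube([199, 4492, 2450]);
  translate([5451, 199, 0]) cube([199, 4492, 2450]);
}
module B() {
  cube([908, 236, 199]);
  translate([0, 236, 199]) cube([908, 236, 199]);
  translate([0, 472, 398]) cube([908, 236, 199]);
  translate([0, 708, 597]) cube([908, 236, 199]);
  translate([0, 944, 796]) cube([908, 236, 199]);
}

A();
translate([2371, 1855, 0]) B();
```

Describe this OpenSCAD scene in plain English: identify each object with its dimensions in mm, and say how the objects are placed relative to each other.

A is a box-shaped house frame (walls only): outside footprint 5650×4890 mm, wall height 2450 mm, wall thickness 199 mm. The two y-facing walls run the full x-width; the two x-facing walls fit between the inner faces of the y-facing walls.

B is a straight staircase of 5 solid steps. Each step is 908 mm wide (x), 236 mm deep (y, the going) and 199 mm tall (the rise). The first step rests on the floor; each subsequent step sits one going further in +y and one rise higher in +z, directly behind and above the previous step with no overlap.

The staircase sits inside the house frame, centred.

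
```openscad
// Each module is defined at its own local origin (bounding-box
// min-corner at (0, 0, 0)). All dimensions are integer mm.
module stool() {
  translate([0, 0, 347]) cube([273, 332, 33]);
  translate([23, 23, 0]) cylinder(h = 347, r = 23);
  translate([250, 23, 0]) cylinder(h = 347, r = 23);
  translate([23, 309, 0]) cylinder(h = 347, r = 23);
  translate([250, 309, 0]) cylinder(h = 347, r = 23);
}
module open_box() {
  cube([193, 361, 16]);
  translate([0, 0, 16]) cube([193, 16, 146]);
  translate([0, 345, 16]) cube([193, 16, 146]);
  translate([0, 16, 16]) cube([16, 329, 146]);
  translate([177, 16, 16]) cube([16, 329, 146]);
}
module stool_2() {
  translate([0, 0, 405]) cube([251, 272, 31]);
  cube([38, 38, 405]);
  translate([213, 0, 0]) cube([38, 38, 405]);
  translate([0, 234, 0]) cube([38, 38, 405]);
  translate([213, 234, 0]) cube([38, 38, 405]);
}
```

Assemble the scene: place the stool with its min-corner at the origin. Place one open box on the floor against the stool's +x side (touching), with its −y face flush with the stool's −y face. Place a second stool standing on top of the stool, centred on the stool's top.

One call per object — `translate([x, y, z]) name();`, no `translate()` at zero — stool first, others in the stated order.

stool();
translate([273, 0, 0]) open_box();
translate([11, 30, 380]) stool_2();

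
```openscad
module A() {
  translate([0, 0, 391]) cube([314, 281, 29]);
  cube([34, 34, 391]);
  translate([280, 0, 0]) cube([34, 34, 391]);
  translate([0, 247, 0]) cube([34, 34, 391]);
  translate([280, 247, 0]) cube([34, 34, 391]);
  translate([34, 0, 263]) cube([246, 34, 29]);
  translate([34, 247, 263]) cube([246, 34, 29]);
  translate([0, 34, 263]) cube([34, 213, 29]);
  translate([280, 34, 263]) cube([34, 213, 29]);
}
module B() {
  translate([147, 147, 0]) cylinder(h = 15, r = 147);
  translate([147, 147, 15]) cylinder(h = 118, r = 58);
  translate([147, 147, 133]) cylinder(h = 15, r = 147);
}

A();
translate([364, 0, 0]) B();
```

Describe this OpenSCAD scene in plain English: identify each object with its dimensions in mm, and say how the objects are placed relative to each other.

A is a simple wooden stool: a rectangular seat 314 mm (x) by 281 mm (y), 29 mm thick, top face at z = 420 mm, on four square legs, each 34×34 mm in cross-section. The legs rest on z = 0, each flush with a corner of the seat. Four stretchers, 34 mm wide and 29 mm tall, connect adjacent legs with their undersides at z = 263 mm, each running between the inner faces of the legs it joins and aligned with the legs' outer faces on the other axis.

B is a spool: two coaxial disc flanges of radius 147 mm and thickness 15 mm, joined by a core cylinder of radius 58 mm and height 118 mm. The lower flange rests on z = 0 and the three cylinders share a vertical axis.

The spool is on the floor beside the stool on its +x side.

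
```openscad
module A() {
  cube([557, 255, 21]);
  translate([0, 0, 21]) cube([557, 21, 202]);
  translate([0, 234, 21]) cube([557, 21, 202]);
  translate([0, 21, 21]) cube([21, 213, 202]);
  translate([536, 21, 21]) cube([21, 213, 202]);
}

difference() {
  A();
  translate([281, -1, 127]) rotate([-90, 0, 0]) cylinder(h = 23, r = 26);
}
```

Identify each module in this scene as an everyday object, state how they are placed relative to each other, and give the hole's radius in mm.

A is an open box. The open box has a circular hole through its front wall. The hole's radius is 26 mm.

The subtracted cylinder has r = 26 mm.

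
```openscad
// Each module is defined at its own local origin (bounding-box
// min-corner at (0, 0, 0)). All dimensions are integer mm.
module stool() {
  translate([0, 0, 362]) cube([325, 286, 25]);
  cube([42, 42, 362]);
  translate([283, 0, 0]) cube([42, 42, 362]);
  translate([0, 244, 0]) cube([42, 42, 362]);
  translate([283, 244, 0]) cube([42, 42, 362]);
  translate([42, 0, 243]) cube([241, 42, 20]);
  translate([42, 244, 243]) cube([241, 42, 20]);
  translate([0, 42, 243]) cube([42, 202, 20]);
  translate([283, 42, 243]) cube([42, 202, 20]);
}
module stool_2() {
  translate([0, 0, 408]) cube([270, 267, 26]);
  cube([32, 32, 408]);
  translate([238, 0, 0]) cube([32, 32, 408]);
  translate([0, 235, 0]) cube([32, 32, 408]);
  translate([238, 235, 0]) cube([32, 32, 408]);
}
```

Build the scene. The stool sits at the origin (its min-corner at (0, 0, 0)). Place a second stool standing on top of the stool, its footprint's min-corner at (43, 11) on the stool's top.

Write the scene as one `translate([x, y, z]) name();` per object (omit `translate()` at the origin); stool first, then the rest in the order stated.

stool();
translate([43, 11, 387]) stool_2();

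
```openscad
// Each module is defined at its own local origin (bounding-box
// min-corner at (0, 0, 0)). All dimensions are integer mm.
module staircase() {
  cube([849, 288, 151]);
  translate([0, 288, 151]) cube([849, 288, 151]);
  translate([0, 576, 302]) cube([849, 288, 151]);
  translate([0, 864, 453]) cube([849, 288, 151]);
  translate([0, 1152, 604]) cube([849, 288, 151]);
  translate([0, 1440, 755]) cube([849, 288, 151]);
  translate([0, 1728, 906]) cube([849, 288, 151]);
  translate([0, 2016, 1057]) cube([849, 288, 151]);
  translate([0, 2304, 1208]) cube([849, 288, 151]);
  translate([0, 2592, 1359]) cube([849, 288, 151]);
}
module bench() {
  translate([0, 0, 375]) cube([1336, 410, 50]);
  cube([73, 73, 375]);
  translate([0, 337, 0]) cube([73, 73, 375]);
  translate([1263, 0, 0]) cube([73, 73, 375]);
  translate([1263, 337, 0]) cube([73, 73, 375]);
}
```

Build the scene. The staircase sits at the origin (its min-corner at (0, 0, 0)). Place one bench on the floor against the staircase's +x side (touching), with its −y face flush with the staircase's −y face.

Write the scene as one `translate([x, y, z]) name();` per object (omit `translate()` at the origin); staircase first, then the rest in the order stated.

staircase();
translate([849, 0, 0]) bench();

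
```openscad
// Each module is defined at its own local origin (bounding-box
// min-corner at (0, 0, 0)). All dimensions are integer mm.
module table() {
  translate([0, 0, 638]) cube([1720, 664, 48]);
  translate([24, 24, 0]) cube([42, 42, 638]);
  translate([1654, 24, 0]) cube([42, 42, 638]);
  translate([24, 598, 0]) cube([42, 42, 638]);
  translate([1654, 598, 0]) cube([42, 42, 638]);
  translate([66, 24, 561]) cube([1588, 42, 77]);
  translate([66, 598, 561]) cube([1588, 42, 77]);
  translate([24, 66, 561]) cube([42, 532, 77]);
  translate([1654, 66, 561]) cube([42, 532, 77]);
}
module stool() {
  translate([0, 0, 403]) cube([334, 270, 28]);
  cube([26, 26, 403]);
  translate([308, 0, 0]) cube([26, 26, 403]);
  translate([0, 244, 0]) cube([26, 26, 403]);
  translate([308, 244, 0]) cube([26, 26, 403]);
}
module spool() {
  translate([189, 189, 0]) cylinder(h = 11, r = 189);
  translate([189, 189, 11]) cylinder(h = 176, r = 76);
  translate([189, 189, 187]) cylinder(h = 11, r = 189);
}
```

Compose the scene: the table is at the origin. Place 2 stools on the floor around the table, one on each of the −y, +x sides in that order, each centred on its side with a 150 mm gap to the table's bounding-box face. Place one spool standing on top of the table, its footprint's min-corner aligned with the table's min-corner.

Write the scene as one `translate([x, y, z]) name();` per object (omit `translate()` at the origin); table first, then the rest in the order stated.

table();
translate([693, -420, 0]) stool();
translate([1870, 197, 0]) stool();
translate([0, 0, 686]) spool();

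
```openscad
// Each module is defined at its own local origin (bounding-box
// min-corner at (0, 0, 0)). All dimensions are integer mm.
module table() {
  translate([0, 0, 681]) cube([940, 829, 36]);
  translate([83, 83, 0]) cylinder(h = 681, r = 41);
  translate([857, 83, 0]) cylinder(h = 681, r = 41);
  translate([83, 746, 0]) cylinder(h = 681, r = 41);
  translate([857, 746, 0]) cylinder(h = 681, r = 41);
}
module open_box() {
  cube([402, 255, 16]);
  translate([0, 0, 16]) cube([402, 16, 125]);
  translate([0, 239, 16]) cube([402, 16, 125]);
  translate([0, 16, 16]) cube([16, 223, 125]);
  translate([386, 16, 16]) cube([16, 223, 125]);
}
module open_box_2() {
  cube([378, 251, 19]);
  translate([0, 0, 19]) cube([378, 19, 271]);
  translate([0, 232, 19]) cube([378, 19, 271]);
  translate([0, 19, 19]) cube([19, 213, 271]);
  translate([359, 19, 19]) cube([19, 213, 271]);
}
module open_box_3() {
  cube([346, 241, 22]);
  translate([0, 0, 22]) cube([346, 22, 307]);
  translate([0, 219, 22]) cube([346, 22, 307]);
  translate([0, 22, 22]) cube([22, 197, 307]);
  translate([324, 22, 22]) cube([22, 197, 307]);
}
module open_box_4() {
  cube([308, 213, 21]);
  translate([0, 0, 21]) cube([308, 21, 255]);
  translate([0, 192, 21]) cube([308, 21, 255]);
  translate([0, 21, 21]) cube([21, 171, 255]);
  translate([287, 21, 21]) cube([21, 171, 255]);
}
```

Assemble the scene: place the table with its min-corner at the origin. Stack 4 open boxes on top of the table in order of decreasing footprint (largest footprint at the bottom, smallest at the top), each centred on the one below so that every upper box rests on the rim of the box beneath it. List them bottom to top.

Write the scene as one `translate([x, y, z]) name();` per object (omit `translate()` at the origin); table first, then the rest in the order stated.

table();
translate([269, 287, 717]) open_box();
translate([281, 289, 858]) open_box_2();
translate([297, 294, 1148]) open_box_3();
translate([316, 308, 1477]) open_box_4();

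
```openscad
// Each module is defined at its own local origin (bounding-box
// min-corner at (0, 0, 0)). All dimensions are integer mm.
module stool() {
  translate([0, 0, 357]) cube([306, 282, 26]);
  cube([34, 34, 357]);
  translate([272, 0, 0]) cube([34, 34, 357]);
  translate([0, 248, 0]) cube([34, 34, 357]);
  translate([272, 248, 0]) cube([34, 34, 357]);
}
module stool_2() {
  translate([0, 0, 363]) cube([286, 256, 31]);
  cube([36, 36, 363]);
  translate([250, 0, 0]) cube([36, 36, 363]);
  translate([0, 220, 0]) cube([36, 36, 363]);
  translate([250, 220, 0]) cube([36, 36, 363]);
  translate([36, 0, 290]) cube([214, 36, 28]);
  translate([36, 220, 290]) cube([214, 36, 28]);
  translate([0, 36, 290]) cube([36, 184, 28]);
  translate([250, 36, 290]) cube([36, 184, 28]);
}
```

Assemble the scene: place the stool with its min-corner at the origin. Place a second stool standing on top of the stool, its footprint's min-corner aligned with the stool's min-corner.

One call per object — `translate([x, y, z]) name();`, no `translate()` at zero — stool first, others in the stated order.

stool();
translate([0, 0, 383]) stool_2();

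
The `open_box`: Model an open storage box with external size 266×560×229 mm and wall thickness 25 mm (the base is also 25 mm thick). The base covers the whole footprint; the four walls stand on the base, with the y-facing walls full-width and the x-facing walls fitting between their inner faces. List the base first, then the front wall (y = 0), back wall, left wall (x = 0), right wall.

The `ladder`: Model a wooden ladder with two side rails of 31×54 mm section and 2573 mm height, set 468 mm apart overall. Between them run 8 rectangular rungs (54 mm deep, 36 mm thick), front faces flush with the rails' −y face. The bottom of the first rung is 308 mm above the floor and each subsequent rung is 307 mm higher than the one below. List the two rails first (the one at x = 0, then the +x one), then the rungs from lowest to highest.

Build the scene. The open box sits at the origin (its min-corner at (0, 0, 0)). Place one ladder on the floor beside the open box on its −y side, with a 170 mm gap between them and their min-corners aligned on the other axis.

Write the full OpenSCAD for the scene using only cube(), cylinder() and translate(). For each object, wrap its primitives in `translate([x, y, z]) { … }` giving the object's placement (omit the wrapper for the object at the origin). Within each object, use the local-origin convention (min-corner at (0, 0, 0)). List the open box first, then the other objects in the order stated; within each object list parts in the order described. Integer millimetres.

cube([266, 560, 25]);
translate([0, 0, 25]) cube([266, 25, 204]);
translate([0, 535, 25]) cube([266, 25, 204]);
translate([0, 25, 25]) cube([25, 510, 204]);
translate([241, 25, 25]) cube([25, 510, 204]);
translate([0, -224, 0]) {
  cube([31, 54, 2573]);
  translate([437, 0, 0]) cube([31, 54, 2573]);
  translate([31, 0, 308]) cube([406, 54, 36]);
  translate([31, 0, 615]) cube([406, 54, 36]);
  translate([31, 0, 922]) cube([406, 54, 36]);
  translate([31, 0, 1229]) cube([406, 54, 36]);
  translate([31, 0, 1536]) cube([406, 54, 36]);
  translate([31, 0, 1843]) cube([406, 54, 36]);
  translate([31, 0, 2150]) cube([406, 54, 36]);
  translate([31, 0, 2457]) cube([406, 54, 36]);
}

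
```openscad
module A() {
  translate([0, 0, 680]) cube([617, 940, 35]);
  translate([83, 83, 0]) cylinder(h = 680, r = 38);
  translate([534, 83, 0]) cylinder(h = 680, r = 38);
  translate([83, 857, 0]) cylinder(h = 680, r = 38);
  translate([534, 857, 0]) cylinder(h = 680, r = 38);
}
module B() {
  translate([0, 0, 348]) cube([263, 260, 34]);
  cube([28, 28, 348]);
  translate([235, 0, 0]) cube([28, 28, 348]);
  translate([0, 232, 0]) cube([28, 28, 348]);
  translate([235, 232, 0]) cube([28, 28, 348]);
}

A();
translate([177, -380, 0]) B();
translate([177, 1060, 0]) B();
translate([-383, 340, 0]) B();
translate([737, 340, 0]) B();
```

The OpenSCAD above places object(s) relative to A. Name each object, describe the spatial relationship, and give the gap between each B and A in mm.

Each stool's nearest face is 120 mm from the table's bounding box.

A is a table. B is a stool. Four stools sit around the table at the −y, +y, −x, +x sides. The gap between each stool and the table is 120 mm.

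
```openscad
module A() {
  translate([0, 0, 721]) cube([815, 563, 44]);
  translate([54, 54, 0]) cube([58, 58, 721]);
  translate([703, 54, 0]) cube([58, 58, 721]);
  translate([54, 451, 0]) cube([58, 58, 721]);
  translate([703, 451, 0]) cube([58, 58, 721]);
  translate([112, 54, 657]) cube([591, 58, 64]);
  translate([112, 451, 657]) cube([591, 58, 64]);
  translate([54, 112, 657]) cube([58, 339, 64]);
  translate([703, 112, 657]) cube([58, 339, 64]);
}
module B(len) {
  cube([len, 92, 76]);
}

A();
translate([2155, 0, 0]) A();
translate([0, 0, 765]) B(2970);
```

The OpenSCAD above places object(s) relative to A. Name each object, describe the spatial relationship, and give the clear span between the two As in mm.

Second table starts at x = 2155; first ends at x = 815; clear span = 2155 − 815 = 1340 mm.

A is a table. B is a beam. A beam spans the tops of two tables. The clear span between the two tables is 1340 mm.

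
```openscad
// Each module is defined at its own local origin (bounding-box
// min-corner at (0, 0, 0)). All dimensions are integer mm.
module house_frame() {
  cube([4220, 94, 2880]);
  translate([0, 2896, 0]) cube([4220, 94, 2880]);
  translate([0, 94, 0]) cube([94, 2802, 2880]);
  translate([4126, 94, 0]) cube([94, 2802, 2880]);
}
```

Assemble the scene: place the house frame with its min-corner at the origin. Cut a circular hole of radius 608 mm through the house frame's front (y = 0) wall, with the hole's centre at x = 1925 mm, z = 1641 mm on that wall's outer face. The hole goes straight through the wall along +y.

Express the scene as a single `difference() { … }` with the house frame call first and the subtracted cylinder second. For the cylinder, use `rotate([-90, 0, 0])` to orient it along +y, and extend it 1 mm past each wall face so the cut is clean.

difference() {
  house_frame();
  translate([1925, -1, 1641]) rotate([-90, 0, 0]) cylinder(h = 96, r = 608);
}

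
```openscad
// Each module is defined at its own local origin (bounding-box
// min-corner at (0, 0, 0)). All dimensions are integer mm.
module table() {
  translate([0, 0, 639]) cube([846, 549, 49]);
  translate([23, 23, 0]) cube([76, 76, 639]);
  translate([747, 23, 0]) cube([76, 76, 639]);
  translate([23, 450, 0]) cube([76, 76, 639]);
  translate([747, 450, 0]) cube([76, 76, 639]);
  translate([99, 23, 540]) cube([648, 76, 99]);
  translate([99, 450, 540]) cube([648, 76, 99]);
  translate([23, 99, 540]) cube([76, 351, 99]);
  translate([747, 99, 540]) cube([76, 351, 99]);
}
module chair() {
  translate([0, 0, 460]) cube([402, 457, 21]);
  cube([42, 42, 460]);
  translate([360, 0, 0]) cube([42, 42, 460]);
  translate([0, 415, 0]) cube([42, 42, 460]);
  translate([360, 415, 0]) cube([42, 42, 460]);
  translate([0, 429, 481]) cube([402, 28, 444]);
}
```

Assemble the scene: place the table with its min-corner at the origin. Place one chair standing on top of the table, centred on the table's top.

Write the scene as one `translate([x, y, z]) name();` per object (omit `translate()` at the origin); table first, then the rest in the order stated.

table();
translate([222, 46, 688]) chair();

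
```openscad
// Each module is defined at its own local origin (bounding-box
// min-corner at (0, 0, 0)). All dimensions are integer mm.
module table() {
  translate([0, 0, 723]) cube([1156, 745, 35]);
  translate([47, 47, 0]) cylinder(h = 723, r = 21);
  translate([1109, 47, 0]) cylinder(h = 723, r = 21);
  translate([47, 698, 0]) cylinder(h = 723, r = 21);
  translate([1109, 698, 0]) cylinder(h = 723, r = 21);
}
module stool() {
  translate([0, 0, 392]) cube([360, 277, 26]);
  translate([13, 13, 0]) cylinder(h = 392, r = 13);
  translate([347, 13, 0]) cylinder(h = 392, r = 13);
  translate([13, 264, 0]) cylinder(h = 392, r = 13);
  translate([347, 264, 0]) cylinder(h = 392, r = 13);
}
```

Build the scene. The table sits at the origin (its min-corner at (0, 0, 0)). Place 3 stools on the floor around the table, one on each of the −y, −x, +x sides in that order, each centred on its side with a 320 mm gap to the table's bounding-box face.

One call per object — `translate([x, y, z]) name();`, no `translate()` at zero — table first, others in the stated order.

table();
translate([398, -597, 0]) stool();
translate([-680, 234, 0]) stool();
translate([1476, 234, 0]) stool();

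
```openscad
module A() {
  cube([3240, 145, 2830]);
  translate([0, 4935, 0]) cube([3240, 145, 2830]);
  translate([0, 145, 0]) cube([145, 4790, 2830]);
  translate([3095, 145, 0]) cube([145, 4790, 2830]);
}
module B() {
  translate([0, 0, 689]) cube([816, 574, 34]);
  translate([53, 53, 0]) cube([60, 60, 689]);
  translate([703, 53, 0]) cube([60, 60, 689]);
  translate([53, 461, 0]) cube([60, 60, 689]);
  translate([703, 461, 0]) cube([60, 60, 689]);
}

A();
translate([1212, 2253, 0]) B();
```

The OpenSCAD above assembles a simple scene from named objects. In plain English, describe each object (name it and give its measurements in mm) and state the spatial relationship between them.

A is a box-shaped house frame (walls only): outside footprint 3240×5080 mm, wall height 2830 mm, wall thickness 145 mm. The two y-facing walls run the full x-width; the two x-facing walls fit between the inner faces of the y-facing walls.

B is a table: top 816 mm (x) × 574 mm (y), 34 mm thick, upper face at z = 723 mm, on four 60×60 mm square legs, each inset 53 mm from the nearest pair of top edges, running from z = 0 to the bottom of the top.

The table sits inside the house frame, centred.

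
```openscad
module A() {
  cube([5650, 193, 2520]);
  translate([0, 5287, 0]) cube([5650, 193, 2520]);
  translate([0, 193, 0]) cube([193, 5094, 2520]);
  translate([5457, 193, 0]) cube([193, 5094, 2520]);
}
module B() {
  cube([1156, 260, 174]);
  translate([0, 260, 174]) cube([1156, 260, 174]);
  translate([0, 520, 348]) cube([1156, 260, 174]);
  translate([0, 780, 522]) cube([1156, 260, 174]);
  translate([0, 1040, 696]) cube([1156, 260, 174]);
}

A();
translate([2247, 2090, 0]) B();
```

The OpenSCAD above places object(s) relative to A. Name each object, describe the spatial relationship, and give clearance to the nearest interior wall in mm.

A is a house frame. B is a staircase. The staircase sits inside the house frame, centred. The clearance to the nearest interior wall is 1897 mm.

Clearances: x = 2054, y = 1897; minimum 1897 mm.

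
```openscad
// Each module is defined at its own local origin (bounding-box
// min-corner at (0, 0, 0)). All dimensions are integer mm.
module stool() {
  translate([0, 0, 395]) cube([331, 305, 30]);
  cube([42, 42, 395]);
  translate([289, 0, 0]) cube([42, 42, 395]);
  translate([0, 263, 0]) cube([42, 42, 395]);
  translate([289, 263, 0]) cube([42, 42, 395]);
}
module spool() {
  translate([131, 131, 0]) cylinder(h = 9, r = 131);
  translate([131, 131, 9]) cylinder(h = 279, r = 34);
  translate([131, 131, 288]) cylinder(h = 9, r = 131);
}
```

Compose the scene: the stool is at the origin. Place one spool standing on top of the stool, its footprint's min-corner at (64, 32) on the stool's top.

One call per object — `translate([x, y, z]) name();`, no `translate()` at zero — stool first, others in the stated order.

stool();
translate([64, 32, 425]) spool();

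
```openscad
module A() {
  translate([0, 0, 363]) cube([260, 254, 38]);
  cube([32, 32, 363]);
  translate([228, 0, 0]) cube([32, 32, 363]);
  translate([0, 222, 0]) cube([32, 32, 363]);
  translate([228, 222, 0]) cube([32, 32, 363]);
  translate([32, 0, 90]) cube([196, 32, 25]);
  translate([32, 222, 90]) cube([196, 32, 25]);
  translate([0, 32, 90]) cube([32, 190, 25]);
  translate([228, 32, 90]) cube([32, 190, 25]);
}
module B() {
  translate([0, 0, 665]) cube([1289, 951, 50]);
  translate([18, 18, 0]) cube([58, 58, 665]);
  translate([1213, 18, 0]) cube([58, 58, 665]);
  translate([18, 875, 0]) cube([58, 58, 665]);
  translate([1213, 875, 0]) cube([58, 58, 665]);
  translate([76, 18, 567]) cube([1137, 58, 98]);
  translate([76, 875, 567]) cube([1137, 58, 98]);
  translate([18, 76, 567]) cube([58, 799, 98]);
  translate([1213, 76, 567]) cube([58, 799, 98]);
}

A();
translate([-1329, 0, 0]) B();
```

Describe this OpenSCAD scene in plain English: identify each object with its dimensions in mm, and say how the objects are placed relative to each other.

A is a four-legged stool. The seat is a 260×254×38 mm slab whose top surface is at z = 401 mm; four square legs, each 32×32 mm in cross-section, run from the floor (z = 0) to the underside of the seat, each flush with a corner of the seat. Four stretchers, 32 mm wide and 25 mm tall, connect adjacent legs with their undersides at z = 90 mm, each running between the inner faces of the legs it joins and aligned with the legs' outer faces on the other axis.

B is a table with a 1289×951 mm rectangular top, 50 mm thick, top surface at z = 715 mm, supported by four 58×58 mm square legs, each inset 18 mm from the nearest pair of top edges, running from the floor. Four apron rails, 58 mm thick and 98 mm tall, run between adjacent legs with their top edges flush with the underside of the top and their outer faces flush with the legs' outer faces.

The table is on the floor beside the stool on its −x side.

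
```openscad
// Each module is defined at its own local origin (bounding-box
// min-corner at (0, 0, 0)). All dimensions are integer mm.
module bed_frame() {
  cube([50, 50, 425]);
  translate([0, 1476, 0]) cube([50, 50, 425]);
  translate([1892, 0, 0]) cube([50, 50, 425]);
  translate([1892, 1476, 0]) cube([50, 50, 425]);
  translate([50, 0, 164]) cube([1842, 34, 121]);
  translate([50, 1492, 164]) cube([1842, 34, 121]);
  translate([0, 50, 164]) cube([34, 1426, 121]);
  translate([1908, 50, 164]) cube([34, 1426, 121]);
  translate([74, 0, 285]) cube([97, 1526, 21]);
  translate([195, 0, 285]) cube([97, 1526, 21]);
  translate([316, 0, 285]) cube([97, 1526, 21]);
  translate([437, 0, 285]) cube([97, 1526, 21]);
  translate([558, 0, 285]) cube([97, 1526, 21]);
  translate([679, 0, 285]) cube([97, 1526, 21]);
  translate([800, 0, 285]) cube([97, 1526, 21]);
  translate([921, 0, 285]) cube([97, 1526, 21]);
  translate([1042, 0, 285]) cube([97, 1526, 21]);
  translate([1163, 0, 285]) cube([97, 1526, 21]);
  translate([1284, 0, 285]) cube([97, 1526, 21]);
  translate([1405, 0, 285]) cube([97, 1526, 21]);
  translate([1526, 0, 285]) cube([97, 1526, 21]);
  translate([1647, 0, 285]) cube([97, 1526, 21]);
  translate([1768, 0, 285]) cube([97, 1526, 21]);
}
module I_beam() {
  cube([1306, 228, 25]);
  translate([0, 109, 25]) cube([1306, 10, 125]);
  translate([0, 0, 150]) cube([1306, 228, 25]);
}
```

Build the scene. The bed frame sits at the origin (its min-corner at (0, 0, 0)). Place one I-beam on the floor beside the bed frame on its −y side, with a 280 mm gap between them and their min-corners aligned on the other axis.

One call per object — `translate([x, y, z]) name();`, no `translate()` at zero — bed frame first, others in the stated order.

bed_frame();
translate([0, -508, 0]) I_beam();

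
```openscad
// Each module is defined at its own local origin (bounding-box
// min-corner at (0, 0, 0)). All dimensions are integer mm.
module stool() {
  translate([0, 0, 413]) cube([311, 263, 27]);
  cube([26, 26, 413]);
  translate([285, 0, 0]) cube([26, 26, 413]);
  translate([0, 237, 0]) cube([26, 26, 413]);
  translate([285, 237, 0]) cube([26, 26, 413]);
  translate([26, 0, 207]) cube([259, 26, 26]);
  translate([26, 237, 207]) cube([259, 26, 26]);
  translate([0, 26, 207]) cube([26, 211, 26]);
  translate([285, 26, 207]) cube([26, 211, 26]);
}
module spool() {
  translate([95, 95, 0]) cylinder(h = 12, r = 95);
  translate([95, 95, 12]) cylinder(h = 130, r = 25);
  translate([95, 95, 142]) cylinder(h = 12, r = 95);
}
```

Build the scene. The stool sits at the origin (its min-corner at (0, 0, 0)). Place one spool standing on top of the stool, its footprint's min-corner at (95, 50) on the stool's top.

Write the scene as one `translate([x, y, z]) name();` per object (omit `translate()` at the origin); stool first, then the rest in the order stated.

stool();
translate([95, 50, 440]) spool();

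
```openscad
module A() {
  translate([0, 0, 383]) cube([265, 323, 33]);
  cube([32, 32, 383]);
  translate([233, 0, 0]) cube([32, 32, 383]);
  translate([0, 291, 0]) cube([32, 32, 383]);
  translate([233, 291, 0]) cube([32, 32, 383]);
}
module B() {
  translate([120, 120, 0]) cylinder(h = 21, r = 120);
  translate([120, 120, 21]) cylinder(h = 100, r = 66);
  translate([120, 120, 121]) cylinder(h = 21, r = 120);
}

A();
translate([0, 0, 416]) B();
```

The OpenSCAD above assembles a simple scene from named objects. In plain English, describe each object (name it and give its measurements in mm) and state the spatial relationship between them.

A is a four-legged stool. The seat is 265×323 mm, 33 mm thick, top at z = 416 mm. It stands on four square legs, each 32×32 mm in cross-section, from z = 0 to the seat underside, each flush with a corner of the seat.

B is a spool: two coaxial disc flanges of radius 120 mm and thickness 21 mm, joined by a core cylinder of radius 66 mm and height 100 mm. The lower flange rests on z = 0 and the three cylinders share a vertical axis.

The spool is on top of the stool.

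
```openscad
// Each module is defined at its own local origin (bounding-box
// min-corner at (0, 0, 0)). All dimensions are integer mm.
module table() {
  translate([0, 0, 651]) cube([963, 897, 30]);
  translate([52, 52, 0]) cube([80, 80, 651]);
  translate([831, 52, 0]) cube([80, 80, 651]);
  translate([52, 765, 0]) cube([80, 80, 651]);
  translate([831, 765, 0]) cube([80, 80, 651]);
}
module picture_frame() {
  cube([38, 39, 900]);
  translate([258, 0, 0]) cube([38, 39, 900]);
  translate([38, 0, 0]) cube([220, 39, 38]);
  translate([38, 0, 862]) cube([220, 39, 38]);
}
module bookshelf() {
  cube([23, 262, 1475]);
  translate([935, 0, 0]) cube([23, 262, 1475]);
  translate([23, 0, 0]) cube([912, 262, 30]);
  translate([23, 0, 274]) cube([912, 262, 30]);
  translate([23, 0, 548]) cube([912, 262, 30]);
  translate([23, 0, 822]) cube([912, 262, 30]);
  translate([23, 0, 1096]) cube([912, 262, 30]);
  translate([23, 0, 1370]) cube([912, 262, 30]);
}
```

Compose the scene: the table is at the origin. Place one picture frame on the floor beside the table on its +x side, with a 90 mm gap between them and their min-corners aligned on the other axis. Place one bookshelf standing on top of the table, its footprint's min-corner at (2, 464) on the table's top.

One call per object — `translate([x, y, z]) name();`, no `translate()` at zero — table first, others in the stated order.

table();
translate([1053, 0, 0]) picture_frame();
translate([2, 464, 681]) bookshelf();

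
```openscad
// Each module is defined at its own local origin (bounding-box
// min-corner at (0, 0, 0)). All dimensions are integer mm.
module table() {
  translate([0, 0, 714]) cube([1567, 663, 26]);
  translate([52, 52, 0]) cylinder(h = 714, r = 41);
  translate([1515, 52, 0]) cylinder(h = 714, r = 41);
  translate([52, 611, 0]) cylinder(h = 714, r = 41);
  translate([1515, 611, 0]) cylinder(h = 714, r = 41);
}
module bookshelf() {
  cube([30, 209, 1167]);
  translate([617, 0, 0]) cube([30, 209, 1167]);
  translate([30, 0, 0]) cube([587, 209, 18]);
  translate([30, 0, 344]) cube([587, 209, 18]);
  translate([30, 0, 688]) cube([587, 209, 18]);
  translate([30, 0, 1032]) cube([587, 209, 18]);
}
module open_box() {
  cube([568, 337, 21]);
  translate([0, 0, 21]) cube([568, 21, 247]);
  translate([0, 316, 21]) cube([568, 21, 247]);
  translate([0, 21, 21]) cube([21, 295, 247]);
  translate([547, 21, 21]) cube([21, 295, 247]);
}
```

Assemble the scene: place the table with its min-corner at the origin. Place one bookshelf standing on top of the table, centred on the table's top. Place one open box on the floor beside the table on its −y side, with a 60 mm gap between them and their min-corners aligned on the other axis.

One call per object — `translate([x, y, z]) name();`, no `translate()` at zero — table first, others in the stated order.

table();
translate([460, 227, 740]) bookshelf();
translate([0, -397, 0]) open_box();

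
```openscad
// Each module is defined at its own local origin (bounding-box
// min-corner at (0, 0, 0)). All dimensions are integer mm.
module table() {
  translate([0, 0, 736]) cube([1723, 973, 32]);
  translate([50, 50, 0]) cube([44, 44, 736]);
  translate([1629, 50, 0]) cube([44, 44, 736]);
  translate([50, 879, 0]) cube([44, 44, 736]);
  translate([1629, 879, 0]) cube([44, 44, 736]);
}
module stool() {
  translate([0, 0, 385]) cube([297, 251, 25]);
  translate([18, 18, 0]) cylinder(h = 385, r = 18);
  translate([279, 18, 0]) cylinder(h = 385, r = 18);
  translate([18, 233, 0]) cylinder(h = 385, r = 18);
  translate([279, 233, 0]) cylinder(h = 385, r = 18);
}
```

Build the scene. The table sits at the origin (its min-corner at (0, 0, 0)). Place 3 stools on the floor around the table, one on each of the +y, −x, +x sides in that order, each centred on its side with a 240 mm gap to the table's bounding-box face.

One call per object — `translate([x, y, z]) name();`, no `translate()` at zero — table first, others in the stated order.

table();
translate([713, 1213, 0]) stool();
translate([-537, 361, 0]) stool();
translate([1963, 361, 0]) stool();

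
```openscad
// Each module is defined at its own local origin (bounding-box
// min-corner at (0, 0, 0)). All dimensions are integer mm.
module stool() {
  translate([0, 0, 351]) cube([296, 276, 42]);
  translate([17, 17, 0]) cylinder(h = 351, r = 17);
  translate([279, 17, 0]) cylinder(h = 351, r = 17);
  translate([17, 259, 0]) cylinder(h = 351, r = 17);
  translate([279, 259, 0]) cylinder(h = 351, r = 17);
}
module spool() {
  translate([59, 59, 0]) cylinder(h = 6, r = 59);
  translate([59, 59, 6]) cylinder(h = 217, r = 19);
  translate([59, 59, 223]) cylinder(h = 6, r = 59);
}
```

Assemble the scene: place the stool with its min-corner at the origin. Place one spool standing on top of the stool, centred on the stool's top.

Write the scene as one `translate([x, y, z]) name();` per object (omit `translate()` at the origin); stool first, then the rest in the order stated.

stool();
translate([89, 79, 393]) spool();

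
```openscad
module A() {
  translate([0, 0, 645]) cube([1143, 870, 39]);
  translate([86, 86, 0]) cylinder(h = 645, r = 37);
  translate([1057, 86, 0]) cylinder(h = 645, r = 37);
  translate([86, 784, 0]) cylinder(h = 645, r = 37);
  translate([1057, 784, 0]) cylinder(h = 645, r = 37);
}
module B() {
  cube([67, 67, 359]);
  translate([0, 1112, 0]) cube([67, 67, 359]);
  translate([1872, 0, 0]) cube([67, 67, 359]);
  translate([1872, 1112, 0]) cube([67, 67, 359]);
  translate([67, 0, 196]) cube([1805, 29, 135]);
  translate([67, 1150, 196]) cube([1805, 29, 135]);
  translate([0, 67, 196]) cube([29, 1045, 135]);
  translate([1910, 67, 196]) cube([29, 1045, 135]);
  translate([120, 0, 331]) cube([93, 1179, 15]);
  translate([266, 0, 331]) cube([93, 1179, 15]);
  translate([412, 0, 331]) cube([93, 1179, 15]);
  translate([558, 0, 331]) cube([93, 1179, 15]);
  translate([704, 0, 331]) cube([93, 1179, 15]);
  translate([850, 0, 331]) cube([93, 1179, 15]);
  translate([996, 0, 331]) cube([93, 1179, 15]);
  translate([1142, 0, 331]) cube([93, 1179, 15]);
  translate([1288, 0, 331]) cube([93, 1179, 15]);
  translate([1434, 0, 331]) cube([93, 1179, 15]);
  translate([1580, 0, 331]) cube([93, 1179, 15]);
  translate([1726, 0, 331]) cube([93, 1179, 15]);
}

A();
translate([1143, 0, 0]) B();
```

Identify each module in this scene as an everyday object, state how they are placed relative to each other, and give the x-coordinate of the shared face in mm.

A is a table. B is a bed frame. The bed frame is against the table's +x side, with their −y faces flush. The x-coordinate of the shared face is 1143 mm.

The table's +x face and the bed frame's −x face are both at x = 1143 mm.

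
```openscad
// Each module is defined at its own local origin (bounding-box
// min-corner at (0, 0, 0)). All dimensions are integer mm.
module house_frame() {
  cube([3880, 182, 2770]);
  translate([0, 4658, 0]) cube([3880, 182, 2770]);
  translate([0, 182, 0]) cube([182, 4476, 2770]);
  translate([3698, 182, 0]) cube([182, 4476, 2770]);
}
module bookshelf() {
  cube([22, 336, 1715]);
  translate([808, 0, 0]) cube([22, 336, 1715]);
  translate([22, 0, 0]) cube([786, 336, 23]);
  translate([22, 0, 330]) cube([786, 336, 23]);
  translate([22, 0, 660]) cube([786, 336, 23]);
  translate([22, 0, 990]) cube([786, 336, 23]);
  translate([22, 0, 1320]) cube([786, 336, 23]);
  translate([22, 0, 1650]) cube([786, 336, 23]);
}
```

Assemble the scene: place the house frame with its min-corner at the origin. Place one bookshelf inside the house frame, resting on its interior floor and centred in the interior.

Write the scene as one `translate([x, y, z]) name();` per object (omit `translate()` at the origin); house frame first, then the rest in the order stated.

house_frame();
translate([1525, 2252, 0]) bookshelf();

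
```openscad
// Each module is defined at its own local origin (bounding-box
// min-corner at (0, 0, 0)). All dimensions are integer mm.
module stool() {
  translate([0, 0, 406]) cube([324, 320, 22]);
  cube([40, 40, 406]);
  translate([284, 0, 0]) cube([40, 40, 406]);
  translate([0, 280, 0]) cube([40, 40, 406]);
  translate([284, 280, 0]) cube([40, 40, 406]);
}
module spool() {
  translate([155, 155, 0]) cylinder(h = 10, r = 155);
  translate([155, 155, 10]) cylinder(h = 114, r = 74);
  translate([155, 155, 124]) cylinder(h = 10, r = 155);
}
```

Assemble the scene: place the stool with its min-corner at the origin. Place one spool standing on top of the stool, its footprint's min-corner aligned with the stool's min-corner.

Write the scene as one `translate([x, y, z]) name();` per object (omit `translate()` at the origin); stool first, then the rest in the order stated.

stool();
translate([0, 0, 428]) spool();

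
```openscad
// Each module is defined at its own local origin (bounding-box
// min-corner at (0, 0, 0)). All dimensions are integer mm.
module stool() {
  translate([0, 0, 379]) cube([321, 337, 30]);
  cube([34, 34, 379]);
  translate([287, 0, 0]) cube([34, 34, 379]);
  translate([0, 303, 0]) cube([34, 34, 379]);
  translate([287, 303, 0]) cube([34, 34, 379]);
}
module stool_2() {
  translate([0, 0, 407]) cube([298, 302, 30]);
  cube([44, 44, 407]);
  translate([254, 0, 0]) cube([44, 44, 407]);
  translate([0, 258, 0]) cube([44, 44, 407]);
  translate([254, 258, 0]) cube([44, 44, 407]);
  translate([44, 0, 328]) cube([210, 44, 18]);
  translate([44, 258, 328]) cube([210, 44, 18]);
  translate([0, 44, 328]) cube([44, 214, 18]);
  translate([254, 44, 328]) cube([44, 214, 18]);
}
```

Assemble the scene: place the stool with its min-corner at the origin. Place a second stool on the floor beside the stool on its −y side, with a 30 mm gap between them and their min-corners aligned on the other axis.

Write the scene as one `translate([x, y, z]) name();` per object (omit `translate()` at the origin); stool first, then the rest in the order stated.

stool();
translate([0, -332, 0]) stool_2();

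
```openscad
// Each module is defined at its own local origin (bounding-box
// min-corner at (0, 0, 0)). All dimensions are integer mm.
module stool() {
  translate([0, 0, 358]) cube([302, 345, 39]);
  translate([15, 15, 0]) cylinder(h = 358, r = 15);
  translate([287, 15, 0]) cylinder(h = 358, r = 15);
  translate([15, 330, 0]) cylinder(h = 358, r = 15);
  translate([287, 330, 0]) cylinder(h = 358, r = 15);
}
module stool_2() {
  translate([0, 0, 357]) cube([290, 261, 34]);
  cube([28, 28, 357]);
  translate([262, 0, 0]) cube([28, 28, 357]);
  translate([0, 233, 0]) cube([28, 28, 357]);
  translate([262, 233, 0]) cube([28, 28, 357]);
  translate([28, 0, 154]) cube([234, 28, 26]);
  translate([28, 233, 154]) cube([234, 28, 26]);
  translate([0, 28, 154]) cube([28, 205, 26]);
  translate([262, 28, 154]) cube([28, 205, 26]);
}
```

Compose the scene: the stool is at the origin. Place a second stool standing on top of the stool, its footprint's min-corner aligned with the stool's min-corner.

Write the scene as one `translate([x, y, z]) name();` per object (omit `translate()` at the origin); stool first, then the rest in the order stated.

stool();
translate([0, 0, 397]) stool_2();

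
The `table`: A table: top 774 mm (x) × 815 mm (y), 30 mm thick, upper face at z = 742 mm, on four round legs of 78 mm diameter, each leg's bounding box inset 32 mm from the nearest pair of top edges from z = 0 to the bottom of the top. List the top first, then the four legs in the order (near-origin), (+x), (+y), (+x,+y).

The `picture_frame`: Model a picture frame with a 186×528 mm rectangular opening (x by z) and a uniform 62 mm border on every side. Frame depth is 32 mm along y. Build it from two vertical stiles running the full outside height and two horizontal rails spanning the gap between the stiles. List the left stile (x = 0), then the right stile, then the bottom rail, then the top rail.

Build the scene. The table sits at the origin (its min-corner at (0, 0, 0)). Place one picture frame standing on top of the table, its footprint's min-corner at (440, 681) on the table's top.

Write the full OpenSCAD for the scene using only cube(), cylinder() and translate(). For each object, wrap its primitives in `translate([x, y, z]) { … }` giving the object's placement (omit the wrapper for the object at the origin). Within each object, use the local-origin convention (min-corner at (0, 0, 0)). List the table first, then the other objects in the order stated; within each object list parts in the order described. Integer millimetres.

translate([0, 0, 712]) cube([774, 815, 30]);
translate([71, 71, 0]) cylinder(h = 712, r = 39);
translate([703, 71, 0]) cylinder(h = 712, r = 39);
translate([71, 744, 0]) cylinder(h = 712, r = 39);
translate([703, 744, 0]) cylinder(h = 712, r = 39);
translate([440, 681, 742]) {
  cube([62, 32, 652]);
  translate([248, 0, 0]) cube([62, 32, 652]);
  translate([62, 0, 0]) cube([186, 32, 62]);
  translate([62, 0, 590]) cube([186, 32, 62]);
}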